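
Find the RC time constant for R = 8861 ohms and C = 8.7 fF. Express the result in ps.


Step 1: tau = R * C
Step 2: tau = 8861 * 8.7 fF = 8861 * 8.7e-15 F
Step 3: tau = 7.70907e-11 s = 77.0907 ps

77.0907


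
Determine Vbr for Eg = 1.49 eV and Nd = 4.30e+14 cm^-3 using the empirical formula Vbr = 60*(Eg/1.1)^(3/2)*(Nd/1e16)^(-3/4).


Step 1: Eg/1.1 = 1.49/1.1 = 1.354545
Step 2: (Eg/1.1)^1.5 = 1.354545^1.5 = 1.576486
Step 3: (Nd/1e16)^(-0.75) = (0.043)^(-0.75) = 10.590066
Step 4: Vbr = 60 * 1.576486 * 10.590066 = 1001.7 V

1001.7


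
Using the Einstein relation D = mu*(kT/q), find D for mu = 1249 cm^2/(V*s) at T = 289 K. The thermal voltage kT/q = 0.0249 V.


Step 1: D = mu * (kT/q)
Step 2: D = 1249 * 0.0249
Step 3: D = 31.1 cm^2/s

31.1


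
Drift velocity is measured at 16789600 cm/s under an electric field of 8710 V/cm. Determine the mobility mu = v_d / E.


Step 1: mu = v_d / E
Step 2: mu = 16789600 / 8710
Step 3: mu = 1927.62 cm^2/(V*s)

1927.62


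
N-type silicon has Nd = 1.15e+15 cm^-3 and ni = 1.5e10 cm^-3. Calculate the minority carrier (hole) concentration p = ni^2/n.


Step 1: Since Nd >> ni, n ≈ Nd = 1.15e+15 cm^-3
Step 2: p = ni^2 / n = (1.5e10)^2 / 1.15e+15
Step 3: p = 2.25e20 / 1.15e+15 = 1.96e+05 cm^-3

1.96e+05


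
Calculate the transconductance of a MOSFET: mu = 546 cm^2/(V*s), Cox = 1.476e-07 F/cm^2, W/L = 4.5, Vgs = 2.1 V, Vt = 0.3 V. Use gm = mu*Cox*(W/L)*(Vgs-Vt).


Step 1: Vov = Vgs - Vt = 2.1 - 0.3 = 1.8 V
Step 2: gm = mu * Cox * (W/L) * Vov
Step 3: gm = 546 * 1.476e-07 * 4.5 * 1.8 = 6.53e-04 S

6.53e-04


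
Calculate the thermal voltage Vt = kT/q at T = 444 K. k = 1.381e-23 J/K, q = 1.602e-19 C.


Step 1: kT = 1.381e-23 * 444 = 6.13164e-21 J
Step 2: Vt = kT/q = 6.13164e-21 / 1.602e-19
Step 3: Vt = 0.03827 V

0.03827


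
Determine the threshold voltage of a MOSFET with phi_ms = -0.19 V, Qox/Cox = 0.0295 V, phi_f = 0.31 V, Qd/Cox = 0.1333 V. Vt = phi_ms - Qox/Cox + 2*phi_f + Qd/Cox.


Step 1: Vt = phi_ms - Qox/Cox + 2*phi_f + Qd/Cox
Step 2: Vt = -0.19 - 0.0295 + 2*0.31 + 0.1333
Step 3: Vt = -0.19 - 0.0295 + 0.62 + 0.1333
Step 4: Vt = 0.5338 V

0.5338


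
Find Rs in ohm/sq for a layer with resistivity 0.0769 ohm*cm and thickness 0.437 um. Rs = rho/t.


Step 1: Convert thickness to cm: t = 0.437 um = 4.3700e-05 cm
Step 2: Rs = rho / t = 0.0769 / 4.3700e-05
Step 3: Rs = 1759.7 ohm/sq

1759.7


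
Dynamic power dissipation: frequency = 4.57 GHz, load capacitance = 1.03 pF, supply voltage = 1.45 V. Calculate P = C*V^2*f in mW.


Step 1: V^2 = 1.45^2 = 2.1025 V^2
Step 2: P = C*V^2*f = 1.03e-12 F * 2.1025 * 4.57e9 Hz
Step 3: P = 9.89667775e-03 W
Step 4: P = 9.897 mW

9.897


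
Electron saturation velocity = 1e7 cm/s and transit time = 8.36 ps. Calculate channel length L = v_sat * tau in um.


Step 1: tau in seconds = 8.36 ps * 1e-12 = 8.3600e-12 s
Step 2: L = v_sat * tau = 1e7 * 8.3600e-12 = 8.3600e-05 cm
Step 3: L in um = 8.3600e-05 * 1e4 = 0.836 um

0.836


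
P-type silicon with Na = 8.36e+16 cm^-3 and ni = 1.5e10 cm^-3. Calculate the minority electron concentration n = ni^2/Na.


Step 1: Majority hole concentration p ≈ Na = 8.36e+16 cm^-3
Step 2: n = ni^2 / Na = (1.5e10)^2 / 8.36e+16
Step 3: n = 2.69e+03 cm^-3

2.69e+03


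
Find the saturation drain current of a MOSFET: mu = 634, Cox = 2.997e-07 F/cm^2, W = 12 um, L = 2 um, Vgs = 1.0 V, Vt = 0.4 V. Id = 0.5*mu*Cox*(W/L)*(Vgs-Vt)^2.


Step 1: Overdrive voltage Vov = Vgs - Vt = 1.0 - 0.4 = 0.6 V
Step 2: W/L = 12/2 = 6
Step 3: Id = 0.5 * 634 * 2.997e-07 * 6 * 0.6^2
Step 4: Id = 2.05e-04 A

2.05e-04


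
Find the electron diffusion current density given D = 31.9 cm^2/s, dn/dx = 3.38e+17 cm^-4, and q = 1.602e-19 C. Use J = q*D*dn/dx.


Step 1: J = q * D * (dn/dx)
Step 2: J = 1.602e-19 * 31.9 * 3.38e+17
Step 3: J = 1.73e+00 A/cm^2

1.73e+00


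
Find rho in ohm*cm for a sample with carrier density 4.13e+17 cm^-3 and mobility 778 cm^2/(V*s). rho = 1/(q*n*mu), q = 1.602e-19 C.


Step 1: sigma = q * n * mu = 1.602e-19 * 4.13e+17 * 778 = 5.14745e+01 S/cm
Step 2: rho = 1 / sigma = 1 / 5.14745e+01 = 0.01943 ohm*cm

0.01943


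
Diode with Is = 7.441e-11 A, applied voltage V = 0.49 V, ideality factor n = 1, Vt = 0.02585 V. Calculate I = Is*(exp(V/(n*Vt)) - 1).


Step 1: V/(n*Vt) = 0.49/(1*0.02585) = 18.9555
Step 2: exp(18.9555) = 1.7071e+08
Step 3: I = 7.441e-11 * (1.7071e+08 - 1) = 1.27e-02 A

1.27e-02


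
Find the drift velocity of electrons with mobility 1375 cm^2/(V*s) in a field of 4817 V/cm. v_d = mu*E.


Step 1: v_d = mu * E
Step 2: v_d = 1375 * 4817 = 6623375
Step 3: v_d = 6.62e+06 cm/s

6.62e+06


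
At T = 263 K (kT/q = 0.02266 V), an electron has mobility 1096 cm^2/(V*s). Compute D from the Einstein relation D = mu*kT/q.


Step 1: D = mu * (kT/q)
Step 2: D = 1096 * 0.02266
Step 3: D = 24.84 cm^2/s

24.84


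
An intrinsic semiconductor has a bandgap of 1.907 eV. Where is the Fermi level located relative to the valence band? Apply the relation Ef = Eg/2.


Step 1: For an intrinsic semiconductor, the Fermi level sits at midgap.
Step 2: Ef = Eg / 2 = 1.907 / 2 = 0.9535 eV

0.9535


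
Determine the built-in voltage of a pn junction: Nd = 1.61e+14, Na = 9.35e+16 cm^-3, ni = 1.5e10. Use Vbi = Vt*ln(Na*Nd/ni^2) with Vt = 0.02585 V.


Step 1: Compute Na*Nd/ni^2 = 9.35e+16 * 1.61e+14 / (1.5e10)^2 = 6.6904e+10
Step 2: ln(6.6904e+10) = 24.9265
Step 3: Vbi = 0.02585 * 24.9265 = 0.644 V

0.644


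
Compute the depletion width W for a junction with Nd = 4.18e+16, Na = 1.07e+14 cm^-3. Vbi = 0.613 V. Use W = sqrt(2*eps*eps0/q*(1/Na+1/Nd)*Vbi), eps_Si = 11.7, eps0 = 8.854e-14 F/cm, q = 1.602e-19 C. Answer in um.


Step 1: 1/Na + 1/Nd = 1/1.07e+14 + 1/4.18e+16 = 9.36972e-15
Step 2: 2*eps*eps0/q = 2*11.7*8.854e-14/1.602e-19 = 1.293281e+07
Step 3: W^2 = 1.293281e+07 * 9.36972e-15 * 0.613 = 7.42814e-08
Step 4: W = sqrt(7.42814e-08) = 2.725e-04 cm = 2.725 um

2.725


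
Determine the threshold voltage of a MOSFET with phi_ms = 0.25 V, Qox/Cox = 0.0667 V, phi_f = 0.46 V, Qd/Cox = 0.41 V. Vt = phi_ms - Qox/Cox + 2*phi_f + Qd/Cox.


Step 1: Vt = phi_ms - Qox/Cox + 2*phi_f + Qd/Cox
Step 2: Vt = 0.25 - 0.0667 + 2*0.46 + 0.41
Step 3: Vt = 0.25 - 0.0667 + 0.92 + 0.41
Step 4: Vt = 1.5133 V

1.5133


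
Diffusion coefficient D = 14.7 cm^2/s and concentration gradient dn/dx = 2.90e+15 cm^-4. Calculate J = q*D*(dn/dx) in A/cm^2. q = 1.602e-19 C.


Step 1: J = q * D * (dn/dx)
Step 2: J = 1.602e-19 * 14.7 * 2.90e+15
Step 3: J = 6.83e-03 A/cm^2

6.83e-03


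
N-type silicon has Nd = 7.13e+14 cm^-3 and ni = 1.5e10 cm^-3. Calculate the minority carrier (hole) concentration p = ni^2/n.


Step 1: Since Nd >> ni, n ≈ Nd = 7.13e+14 cm^-3
Step 2: p = ni^2 / n = (1.5e10)^2 / 7.13e+14
Step 3: p = 2.25e20 / 7.13e+14 = 3.16e+05 cm^-3

3.16e+05


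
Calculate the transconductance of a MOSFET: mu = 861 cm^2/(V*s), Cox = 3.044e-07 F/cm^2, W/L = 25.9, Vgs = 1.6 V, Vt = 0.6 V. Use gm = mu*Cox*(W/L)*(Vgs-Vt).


Step 1: Vov = Vgs - Vt = 1.6 - 0.6 = 1.0 V
Step 2: gm = mu * Cox * (W/L) * Vov
Step 3: gm = 861 * 3.044e-07 * 25.9 * 1.0 = 6.79e-03 S

6.79e-03


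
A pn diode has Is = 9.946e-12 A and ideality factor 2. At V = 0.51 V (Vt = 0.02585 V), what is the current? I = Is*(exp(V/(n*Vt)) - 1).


Step 1: V/(n*Vt) = 0.51/(2*0.02585) = 9.8646
Step 2: exp(9.8646) = 1.9237e+04
Step 3: I = 9.946e-12 * (1.9237e+04 - 1) = 1.91e-07 A

1.91e-07


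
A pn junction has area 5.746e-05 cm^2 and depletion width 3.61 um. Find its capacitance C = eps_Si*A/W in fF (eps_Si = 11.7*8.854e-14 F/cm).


Step 1: eps_Si = 11.7 * 8.854e-14 = 1.035918e-12 F/cm
Step 2: W in cm = 3.61 * 1e-4 = 3.61e-04 cm
Step 3: C = 1.035918e-12 * 5.746e-05 / 3.61e-04 = 1.648860e-13 F
Step 4: C = 164.89 fF

164.89


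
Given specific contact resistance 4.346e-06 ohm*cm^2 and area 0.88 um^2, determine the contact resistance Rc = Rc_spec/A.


Step 1: Convert area to cm^2: 0.88 um^2 = 8.8000e-09 cm^2
Step 2: Rc = Rc_spec / A = 4.346e-06 / 8.8000e-09
Step 3: Rc = 4.94e+02 ohms

4.94e+02


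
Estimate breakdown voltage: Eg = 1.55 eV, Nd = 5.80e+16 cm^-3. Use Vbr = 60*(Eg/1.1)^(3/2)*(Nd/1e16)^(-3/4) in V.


Step 1: Eg/1.1 = 1.55/1.1 = 1.409091
Step 2: (Eg/1.1)^1.5 = 1.409091^1.5 = 1.672663
Step 3: (Nd/1e16)^(-0.75) = (5.8)^(-0.75) = 0.267565
Step 4: Vbr = 60 * 1.672663 * 0.267565 = 26.9 V

26.9


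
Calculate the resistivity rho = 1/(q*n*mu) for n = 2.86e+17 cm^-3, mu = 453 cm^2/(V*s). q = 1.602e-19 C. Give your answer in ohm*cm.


Step 1: sigma = q * n * mu = 1.602e-19 * 2.86e+17 * 453 = 2.07552e+01 S/cm
Step 2: rho = 1 / sigma = 1 / 2.07552e+01 = 0.04818 ohm*cm

0.04818


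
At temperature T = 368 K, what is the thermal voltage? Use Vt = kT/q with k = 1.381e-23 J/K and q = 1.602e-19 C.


Step 1: kT = 1.381e-23 * 368 = 5.08208e-21 J
Step 2: Vt = kT/q = 5.08208e-21 / 1.602e-19
Step 3: Vt = 0.03172 V

0.03172


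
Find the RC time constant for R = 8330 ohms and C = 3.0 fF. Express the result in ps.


Step 1: tau = R * C
Step 2: tau = 8330 * 3.0 fF = 8330 * 3.0e-15 F
Step 3: tau = 2.499e-11 s = 24.99 ps

24.99


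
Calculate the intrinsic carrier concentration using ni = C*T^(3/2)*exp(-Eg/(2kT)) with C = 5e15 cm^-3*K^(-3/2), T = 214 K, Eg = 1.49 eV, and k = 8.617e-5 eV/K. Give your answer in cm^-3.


Step 1: Compute kT = 8.617e-5 * 214 = 0.01844038 eV
Step 2: Exponent = -Eg/(2kT) = -1.49/(2*0.01844038) = -40.40047
Step 3: T^(3/2) = 214^1.5 = 3130.55
Step 4: ni = 5e15 * 3130.55 * exp(-40.40047) = 4.46e+01 cm^-3

4.46e+01


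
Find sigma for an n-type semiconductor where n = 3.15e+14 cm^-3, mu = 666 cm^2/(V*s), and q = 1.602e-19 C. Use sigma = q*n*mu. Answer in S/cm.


Step 1: sigma = q * n * mu
Step 2: sigma = 1.602e-19 * 3.15e+14 * 666
Step 3: sigma = 3.361e-02 S/cm

3.361e-02


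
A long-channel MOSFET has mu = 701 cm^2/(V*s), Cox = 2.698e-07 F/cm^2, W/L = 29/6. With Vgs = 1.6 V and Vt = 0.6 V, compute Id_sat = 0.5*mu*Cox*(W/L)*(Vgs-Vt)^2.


Step 1: Overdrive voltage Vov = Vgs - Vt = 1.6 - 0.6 = 1.0 V
Step 2: W/L = 29/6 = 4.83333
Step 3: Id = 0.5 * 701 * 2.698e-07 * 4.83333 * 1.0^2
Step 4: Id = 4.57e-04 A

4.57e-04


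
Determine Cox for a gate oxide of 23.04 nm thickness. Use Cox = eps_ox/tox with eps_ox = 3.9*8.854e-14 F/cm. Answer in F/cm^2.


Step 1: eps_ox = 3.9 * 8.854e-14 = 3.45306e-13 F/cm
Step 2: tox in cm = 23.04 nm * 1e-7 = 2.3040e-06 cm
Step 3: Cox = 3.45306e-13 / 2.3040e-06 = 1.50e-07 F/cm^2

1.50e-07


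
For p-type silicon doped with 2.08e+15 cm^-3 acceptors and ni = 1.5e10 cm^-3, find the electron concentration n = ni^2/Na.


Step 1: Majority hole concentration p ≈ Na = 2.08e+15 cm^-3
Step 2: n = ni^2 / Na = (1.5e10)^2 / 2.08e+15
Step 3: n = 1.08e+05 cm^-3

1.08e+05


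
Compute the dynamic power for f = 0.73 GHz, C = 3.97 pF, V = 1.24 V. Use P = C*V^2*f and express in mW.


Step 1: V^2 = 1.24^2 = 1.5376 V^2
Step 2: P = C*V^2*f = 3.97e-12 F * 1.5376 * 0.73e9 Hz
Step 3: P = 4.45611856e-03 W
Step 4: P = 4.456 mW

4.456


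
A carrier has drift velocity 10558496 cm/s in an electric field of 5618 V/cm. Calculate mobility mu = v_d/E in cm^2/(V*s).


Step 1: mu = v_d / E
Step 2: mu = 10558496 / 5618
Step 3: mu = 1879.4 cm^2/(V*s)

1879.4


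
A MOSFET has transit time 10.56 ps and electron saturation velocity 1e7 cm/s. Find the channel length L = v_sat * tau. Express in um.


Step 1: tau in seconds = 10.56 ps * 1e-12 = 1.0560e-11 s
Step 2: L = v_sat * tau = 1e7 * 1.0560e-11 = 1.0560e-04 cm
Step 3: L in um = 1.0560e-04 * 1e4 = 1.056 um

1.056


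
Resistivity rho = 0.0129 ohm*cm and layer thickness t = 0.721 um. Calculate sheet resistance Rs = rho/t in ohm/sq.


Step 1: Convert thickness to cm: t = 0.721 um = 7.2100e-05 cm
Step 2: Rs = rho / t = 0.0129 / 7.2100e-05
Step 3: Rs = 178.9 ohm/sq

178.9


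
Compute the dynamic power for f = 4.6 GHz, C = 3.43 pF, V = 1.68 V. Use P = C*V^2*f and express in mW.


Step 1: V^2 = 1.68^2 = 2.8224 V^2
Step 2: P = C*V^2*f = 3.43e-12 F * 2.8224 * 4.6e9 Hz
Step 3: P = 4.45318272e-02 W
Step 4: P = 44.532 mW

44.532


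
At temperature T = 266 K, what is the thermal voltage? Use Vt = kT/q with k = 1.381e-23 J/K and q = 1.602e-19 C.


Step 1: kT = 1.381e-23 * 266 = 3.67346e-21 J
Step 2: Vt = kT/q = 3.67346e-21 / 1.602e-19
Step 3: Vt = 0.02293 V

0.02293


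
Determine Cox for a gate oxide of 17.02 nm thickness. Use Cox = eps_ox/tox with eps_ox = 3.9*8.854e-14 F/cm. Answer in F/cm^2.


Step 1: eps_ox = 3.9 * 8.854e-14 = 3.45306e-13 F/cm
Step 2: tox in cm = 17.02 nm * 1e-7 = 1.7020e-06 cm
Step 3: Cox = 3.45306e-13 / 1.7020e-06 = 2.03e-07 F/cm^2

2.03e-07


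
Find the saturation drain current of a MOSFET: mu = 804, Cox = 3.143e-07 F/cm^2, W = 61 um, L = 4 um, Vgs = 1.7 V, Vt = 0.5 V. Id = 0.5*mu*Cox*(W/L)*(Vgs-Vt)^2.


Step 1: Overdrive voltage Vov = Vgs - Vt = 1.7 - 0.5 = 1.2 V
Step 2: W/L = 61/4 = 15.25
Step 3: Id = 0.5 * 804 * 3.143e-07 * 15.25 * 1.2^2
Step 4: Id = 2.77e-03 A

2.77e-03


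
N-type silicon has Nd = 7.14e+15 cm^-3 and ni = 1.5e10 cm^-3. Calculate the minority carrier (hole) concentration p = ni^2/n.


Step 1: Since Nd >> ni, n ≈ Nd = 7.14e+15 cm^-3
Step 2: p = ni^2 / n = (1.5e10)^2 / 7.14e+15
Step 3: p = 2.25e20 / 7.14e+15 = 3.15e+04 cm^-3

3.15e+04


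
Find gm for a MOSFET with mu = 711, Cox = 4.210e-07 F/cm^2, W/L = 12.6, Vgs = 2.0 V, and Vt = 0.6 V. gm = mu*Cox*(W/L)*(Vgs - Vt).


Step 1: Vov = Vgs - Vt = 2.0 - 0.6 = 1.4 V
Step 2: gm = mu * Cox * (W/L) * Vov
Step 3: gm = 711 * 4.210e-07 * 12.6 * 1.4 = 5.28e-03 S

5.28e-03


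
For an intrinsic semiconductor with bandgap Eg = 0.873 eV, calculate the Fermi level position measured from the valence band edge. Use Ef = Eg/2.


Step 1: For an intrinsic semiconductor, the Fermi level sits at midgap.
Step 2: Ef = Eg / 2 = 0.873 / 2 = 0.4365 eV

0.4365


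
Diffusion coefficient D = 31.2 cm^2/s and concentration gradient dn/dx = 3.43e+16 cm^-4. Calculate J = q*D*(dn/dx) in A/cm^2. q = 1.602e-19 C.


Step 1: J = q * D * (dn/dx)
Step 2: J = 1.602e-19 * 31.2 * 3.43e+16
Step 3: J = 1.71e-01 A/cm^2

1.71e-01


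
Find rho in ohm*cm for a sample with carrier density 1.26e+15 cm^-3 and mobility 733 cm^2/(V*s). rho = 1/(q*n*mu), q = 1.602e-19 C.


Step 1: sigma = q * n * mu = 1.602e-19 * 1.26e+15 * 733 = 1.47958e-01 S/cm
Step 2: rho = 1 / sigma = 1 / 1.47958e-01 = 6.759 ohm*cm

6.759


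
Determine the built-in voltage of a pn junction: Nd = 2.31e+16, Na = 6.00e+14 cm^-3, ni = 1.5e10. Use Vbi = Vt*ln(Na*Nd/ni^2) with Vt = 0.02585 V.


Step 1: Compute Na*Nd/ni^2 = 6.00e+14 * 2.31e+16 / (1.5e10)^2 = 6.1600e+10
Step 2: ln(6.1600e+10) = 24.8439
Step 3: Vbi = 0.02585 * 24.8439 = 0.642 V

0.642


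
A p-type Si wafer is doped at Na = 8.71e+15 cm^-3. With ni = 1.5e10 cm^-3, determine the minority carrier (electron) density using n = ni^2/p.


Step 1: Majority hole concentration p ≈ Na = 8.71e+15 cm^-3
Step 2: n = ni^2 / Na = (1.5e10)^2 / 8.71e+15
Step 3: n = 2.58e+04 cm^-3

2.58e+04


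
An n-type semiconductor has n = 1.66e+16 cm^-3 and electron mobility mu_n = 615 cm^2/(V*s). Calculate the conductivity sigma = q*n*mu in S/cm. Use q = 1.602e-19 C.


Step 1: sigma = q * n * mu
Step 2: sigma = 1.602e-19 * 1.66e+16 * 615
Step 3: sigma = 1.635e+00 S/cm

1.635e+00


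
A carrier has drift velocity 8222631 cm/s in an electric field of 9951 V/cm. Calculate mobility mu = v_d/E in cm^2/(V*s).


Step 1: mu = v_d / E
Step 2: mu = 8222631 / 9951
Step 3: mu = 826.31 cm^2/(V*s)

826.31


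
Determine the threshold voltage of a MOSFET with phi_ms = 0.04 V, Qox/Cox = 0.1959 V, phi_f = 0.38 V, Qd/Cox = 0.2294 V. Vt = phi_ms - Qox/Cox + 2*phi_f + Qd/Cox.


Step 1: Vt = phi_ms - Qox/Cox + 2*phi_f + Qd/Cox
Step 2: Vt = 0.04 - 0.1959 + 2*0.38 + 0.2294
Step 3: Vt = 0.04 - 0.1959 + 0.76 + 0.2294
Step 4: Vt = 0.8335 V

0.8335


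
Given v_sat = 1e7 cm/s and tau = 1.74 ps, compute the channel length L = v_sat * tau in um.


Step 1: tau in seconds = 1.74 ps * 1e-12 = 1.7400e-12 s
Step 2: L = v_sat * tau = 1e7 * 1.7400e-12 = 1.7400e-05 cm
Step 3: L in um = 1.7400e-05 * 1e4 = 0.174 um

0.174


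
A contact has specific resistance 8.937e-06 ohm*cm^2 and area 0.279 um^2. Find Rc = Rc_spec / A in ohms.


Step 1: Convert area to cm^2: 0.279 um^2 = 2.7900e-09 cm^2
Step 2: Rc = Rc_spec / A = 8.937e-06 / 2.7900e-09
Step 3: Rc = 3.20e+03 ohms

3.20e+03


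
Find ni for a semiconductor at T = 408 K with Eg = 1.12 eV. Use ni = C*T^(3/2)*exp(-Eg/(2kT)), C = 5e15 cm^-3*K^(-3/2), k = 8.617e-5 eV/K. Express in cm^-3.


Step 1: Compute kT = 8.617e-5 * 408 = 0.03515736 eV
Step 2: Exponent = -Eg/(2kT) = -1.12/(2*0.03515736) = -15.92839
Step 3: T^(3/2) = 408^1.5 = 8241.20
Step 4: ni = 5e15 * 8241.20 * exp(-15.92839) = 4.98e+12 cm^-3

4.98e+12


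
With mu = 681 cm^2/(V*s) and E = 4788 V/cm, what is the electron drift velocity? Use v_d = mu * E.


Step 1: v_d = mu * E
Step 2: v_d = 681 * 4788 = 3260628
Step 3: v_d = 3.26e+06 cm/s

3.26e+06


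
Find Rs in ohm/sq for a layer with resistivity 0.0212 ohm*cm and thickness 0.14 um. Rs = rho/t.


Step 1: Convert thickness to cm: t = 0.14 um = 1.4000e-05 cm
Step 2: Rs = rho / t = 0.0212 / 1.4000e-05
Step 3: Rs = 1514.3 ohm/sq

1514.3


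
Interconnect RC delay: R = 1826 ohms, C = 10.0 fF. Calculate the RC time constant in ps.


Step 1: tau = R * C
Step 2: tau = 1826 * 10.0 fF = 1826 * 1.0e-14 F
Step 3: tau = 1.826e-11 s = 18.26 ps

18.26


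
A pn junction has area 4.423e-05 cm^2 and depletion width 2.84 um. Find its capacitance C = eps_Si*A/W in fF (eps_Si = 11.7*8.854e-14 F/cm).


Step 1: eps_Si = 11.7 * 8.854e-14 = 1.035918e-12 F/cm
Step 2: W in cm = 2.84 * 1e-4 = 2.84e-04 cm
Step 3: C = 1.035918e-12 * 4.423e-05 / 2.84e-04 = 1.613333e-13 F
Step 4: C = 161.33 fF

161.33


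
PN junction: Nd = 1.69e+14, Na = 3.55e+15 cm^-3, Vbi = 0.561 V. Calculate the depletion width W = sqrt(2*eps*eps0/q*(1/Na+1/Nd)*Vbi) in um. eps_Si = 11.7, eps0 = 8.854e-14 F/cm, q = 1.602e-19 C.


Step 1: 1/Na + 1/Nd = 1/3.55e+15 + 1/1.69e+14 = 6.19885e-15
Step 2: 2*eps*eps0/q = 2*11.7*8.854e-14/1.602e-19 = 1.293281e+07
Step 3: W^2 = 1.293281e+07 * 6.19885e-15 * 0.561 = 4.49746e-08
Step 4: W = sqrt(4.49746e-08) = 2.121e-04 cm = 2.121 um

2.121


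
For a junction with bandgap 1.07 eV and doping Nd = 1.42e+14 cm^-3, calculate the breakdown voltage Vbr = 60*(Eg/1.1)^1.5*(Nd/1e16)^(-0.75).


Step 1: Eg/1.1 = 1.07/1.1 = 0.972727
Step 2: (Eg/1.1)^1.5 = 0.972727^1.5 = 0.959371
Step 3: (Nd/1e16)^(-0.75) = (0.0142)^(-0.75) = 24.309932
Step 4: Vbr = 60 * 0.959371 * 24.309932 = 1399.3 V

1399.3


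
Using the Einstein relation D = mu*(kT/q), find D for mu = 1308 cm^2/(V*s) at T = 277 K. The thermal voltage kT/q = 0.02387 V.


Step 1: D = mu * (kT/q)
Step 2: D = 1308 * 0.02387
Step 3: D = 31.22 cm^2/s

31.22


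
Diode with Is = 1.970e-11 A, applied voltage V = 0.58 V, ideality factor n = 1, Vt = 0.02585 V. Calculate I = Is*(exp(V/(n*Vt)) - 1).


Step 1: V/(n*Vt) = 0.58/(1*0.02585) = 22.4371
Step 2: exp(22.4371) = 5.5502e+09
Step 3: I = 1.970e-11 * (5.5502e+09 - 1) = 1.09e-01 A

1.09e-01


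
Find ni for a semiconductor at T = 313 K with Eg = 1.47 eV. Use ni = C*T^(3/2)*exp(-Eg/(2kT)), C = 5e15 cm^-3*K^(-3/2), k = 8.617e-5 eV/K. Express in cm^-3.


Step 1: Compute kT = 8.617e-5 * 313 = 0.02697121 eV
Step 2: Exponent = -Eg/(2kT) = -1.47/(2*0.02697121) = -27.25128
Step 3: T^(3/2) = 313^1.5 = 5537.54
Step 4: ni = 5e15 * 5537.54 * exp(-27.25128) = 4.05e+07 cm^-3

4.05e+07


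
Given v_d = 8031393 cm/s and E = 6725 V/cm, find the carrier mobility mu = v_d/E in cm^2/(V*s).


Step 1: mu = v_d / E
Step 2: mu = 8031393 / 6725
Step 3: mu = 1194.26 cm^2/(V*s)

1194.26


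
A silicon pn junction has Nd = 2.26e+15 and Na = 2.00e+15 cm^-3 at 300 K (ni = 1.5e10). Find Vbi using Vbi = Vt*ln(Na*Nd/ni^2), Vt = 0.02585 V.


Step 1: Compute Na*Nd/ni^2 = 2.00e+15 * 2.26e+15 / (1.5e10)^2 = 2.0089e+10
Step 2: ln(2.0089e+10) = 23.7234
Step 3: Vbi = 0.02585 * 23.7234 = 0.613 V

0.613


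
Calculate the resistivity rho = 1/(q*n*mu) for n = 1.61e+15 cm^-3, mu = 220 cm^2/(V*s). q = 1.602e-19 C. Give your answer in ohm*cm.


Step 1: sigma = q * n * mu = 1.602e-19 * 1.61e+15 * 220 = 5.67428e-02 S/cm
Step 2: rho = 1 / sigma = 1 / 5.67428e-02 = 17.62 ohm*cm

17.62


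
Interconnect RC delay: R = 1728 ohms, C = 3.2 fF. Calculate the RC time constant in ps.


Step 1: tau = R * C
Step 2: tau = 1728 * 3.2 fF = 1728 * 3.2e-15 F
Step 3: tau = 5.5296e-12 s = 5.5296 ps

5.5296


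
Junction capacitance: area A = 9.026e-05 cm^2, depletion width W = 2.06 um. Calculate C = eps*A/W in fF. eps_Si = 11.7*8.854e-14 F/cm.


Step 1: eps_Si = 11.7 * 8.854e-14 = 1.035918e-12 F/cm
Step 2: W in cm = 2.06 * 1e-4 = 2.06e-04 cm
Step 3: C = 1.035918e-12 * 9.026e-05 / 2.06e-04 = 4.538930e-13 F
Step 4: C = 453.89 fF

453.89


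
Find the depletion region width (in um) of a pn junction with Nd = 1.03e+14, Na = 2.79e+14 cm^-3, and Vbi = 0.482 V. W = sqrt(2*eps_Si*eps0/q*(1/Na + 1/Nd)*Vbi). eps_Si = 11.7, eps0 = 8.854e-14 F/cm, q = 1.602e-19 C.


Step 1: 1/Na + 1/Nd = 1/2.79e+14 + 1/1.03e+14 = 1.32930e-14
Step 2: 2*eps*eps0/q = 2*11.7*8.854e-14/1.602e-19 = 1.293281e+07
Step 3: W^2 = 1.293281e+07 * 1.32930e-14 * 0.482 = 8.28634e-08
Step 4: W = sqrt(8.28634e-08) = 2.879e-04 cm = 2.879 um

2.879


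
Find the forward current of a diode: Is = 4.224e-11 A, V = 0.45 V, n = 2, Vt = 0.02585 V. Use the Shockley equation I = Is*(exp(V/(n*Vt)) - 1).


Step 1: V/(n*Vt) = 0.45/(2*0.02585) = 8.7041
Step 2: exp(8.7041) = 6.0276e+03
Step 3: I = 4.224e-11 * (6.0276e+03 - 1) = 2.55e-07 A

2.55e-07


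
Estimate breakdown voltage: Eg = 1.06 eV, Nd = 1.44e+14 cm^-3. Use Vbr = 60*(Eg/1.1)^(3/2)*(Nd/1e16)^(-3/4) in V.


Step 1: Eg/1.1 = 1.06/1.1 = 0.963636
Step 2: (Eg/1.1)^1.5 = 0.963636^1.5 = 0.945953
Step 3: (Nd/1e16)^(-0.75) = (0.0144)^(-0.75) = 24.056261
Step 4: Vbr = 60 * 0.945953 * 24.056261 = 1365.4 V

1365.4


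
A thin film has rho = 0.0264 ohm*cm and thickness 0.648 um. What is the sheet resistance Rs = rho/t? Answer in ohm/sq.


Step 1: Convert thickness to cm: t = 0.648 um = 6.4800e-05 cm
Step 2: Rs = rho / t = 0.0264 / 6.4800e-05
Step 3: Rs = 407.4 ohm/sq

407.4


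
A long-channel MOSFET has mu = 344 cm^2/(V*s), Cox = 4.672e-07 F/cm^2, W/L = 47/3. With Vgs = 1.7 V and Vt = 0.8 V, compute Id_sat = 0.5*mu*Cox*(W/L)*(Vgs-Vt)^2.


Step 1: Overdrive voltage Vov = Vgs - Vt = 1.7 - 0.8 = 0.9 V
Step 2: W/L = 47/3 = 15.6667
Step 3: Id = 0.5 * 344 * 4.672e-07 * 15.6667 * 0.9^2
Step 4: Id = 1.02e-03 A

1.02e-03


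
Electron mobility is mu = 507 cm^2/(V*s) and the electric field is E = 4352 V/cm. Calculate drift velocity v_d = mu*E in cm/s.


Step 1: v_d = mu * E
Step 2: v_d = 507 * 4352 = 2206464
Step 3: v_d = 2.21e+06 cm/s

2.21e+06


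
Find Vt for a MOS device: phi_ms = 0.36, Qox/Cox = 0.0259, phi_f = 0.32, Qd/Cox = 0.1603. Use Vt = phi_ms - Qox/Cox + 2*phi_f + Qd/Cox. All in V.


Step 1: Vt = phi_ms - Qox/Cox + 2*phi_f + Qd/Cox
Step 2: Vt = 0.36 - 0.0259 + 2*0.32 + 0.1603
Step 3: Vt = 0.36 - 0.0259 + 0.64 + 0.1603
Step 4: Vt = 1.1344 V

1.1344


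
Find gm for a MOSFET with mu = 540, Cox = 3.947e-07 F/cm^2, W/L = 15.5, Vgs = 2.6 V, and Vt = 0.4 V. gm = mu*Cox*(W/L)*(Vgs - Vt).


Step 1: Vov = Vgs - Vt = 2.6 - 0.4 = 2.2 V
Step 2: gm = mu * Cox * (W/L) * Vov
Step 3: gm = 540 * 3.947e-07 * 15.5 * 2.2 = 7.27e-03 S

7.27e-03


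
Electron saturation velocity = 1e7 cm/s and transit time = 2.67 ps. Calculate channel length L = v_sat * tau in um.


Step 1: tau in seconds = 2.67 ps * 1e-12 = 2.6700e-12 s
Step 2: L = v_sat * tau = 1e7 * 2.6700e-12 = 2.6700e-05 cm
Step 3: L in um = 2.6700e-05 * 1e4 = 0.267 um

0.267


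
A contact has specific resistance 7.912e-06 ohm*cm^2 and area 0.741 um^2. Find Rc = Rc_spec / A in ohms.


Step 1: Convert area to cm^2: 0.741 um^2 = 7.4100e-09 cm^2
Step 2: Rc = Rc_spec / A = 7.912e-06 / 7.4100e-09
Step 3: Rc = 1.07e+03 ohms

1.07e+03


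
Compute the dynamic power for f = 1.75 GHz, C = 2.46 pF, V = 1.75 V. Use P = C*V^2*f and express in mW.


Step 1: V^2 = 1.75^2 = 3.0625 V^2
Step 2: P = C*V^2*f = 2.46e-12 F * 3.0625 * 1.75e9 Hz
Step 3: P = 1.31840625e-02 W
Step 4: P = 13.184 mW

13.184


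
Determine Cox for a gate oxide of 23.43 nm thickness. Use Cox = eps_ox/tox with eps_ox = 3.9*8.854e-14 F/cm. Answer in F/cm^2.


Step 1: eps_ox = 3.9 * 8.854e-14 = 3.45306e-13 F/cm
Step 2: tox in cm = 23.43 nm * 1e-7 = 2.3430e-06 cm
Step 3: Cox = 3.45306e-13 / 2.3430e-06 = 1.47e-07 F/cm^2

1.47e-07


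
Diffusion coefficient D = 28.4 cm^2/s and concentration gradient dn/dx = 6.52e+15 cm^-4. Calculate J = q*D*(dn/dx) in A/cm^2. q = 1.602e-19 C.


Step 1: J = q * D * (dn/dx)
Step 2: J = 1.602e-19 * 28.4 * 6.52e+15
Step 3: J = 2.97e-02 A/cm^2

2.97e-02


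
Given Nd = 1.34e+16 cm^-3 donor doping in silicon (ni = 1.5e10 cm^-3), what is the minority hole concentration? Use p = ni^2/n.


Step 1: Since Nd >> ni, n ≈ Nd = 1.34e+16 cm^-3
Step 2: p = ni^2 / n = (1.5e10)^2 / 1.34e+16
Step 3: p = 2.25e20 / 1.34e+16 = 1.68e+04 cm^-3

1.68e+04


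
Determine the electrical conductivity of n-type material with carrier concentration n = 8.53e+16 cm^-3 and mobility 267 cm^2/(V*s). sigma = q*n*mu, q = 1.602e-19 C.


Step 1: sigma = q * n * mu
Step 2: sigma = 1.602e-19 * 8.53e+16 * 267
Step 3: sigma = 3.649e+00 S/cm

3.649e+00


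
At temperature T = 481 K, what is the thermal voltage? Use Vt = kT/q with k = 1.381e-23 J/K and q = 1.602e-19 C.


Step 1: kT = 1.381e-23 * 481 = 6.64261e-21 J
Step 2: Vt = kT/q = 6.64261e-21 / 1.602e-19
Step 3: Vt = 0.04146 V

0.04146


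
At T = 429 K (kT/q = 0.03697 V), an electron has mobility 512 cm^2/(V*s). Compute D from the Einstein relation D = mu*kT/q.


Step 1: D = mu * (kT/q)
Step 2: D = 512 * 0.03697
Step 3: D = 18.93 cm^2/s

18.93


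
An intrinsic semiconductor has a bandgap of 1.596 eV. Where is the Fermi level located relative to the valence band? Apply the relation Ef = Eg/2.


Step 1: For an intrinsic semiconductor, the Fermi level sits at midgap.
Step 2: Ef = Eg / 2 = 1.596 / 2 = 0.798 eV

0.798


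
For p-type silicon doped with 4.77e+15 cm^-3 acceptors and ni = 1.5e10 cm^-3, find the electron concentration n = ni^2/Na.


Step 1: Majority hole concentration p ≈ Na = 4.77e+15 cm^-3
Step 2: n = ni^2 / Na = (1.5e10)^2 / 4.77e+15
Step 3: n = 4.72e+04 cm^-3

4.72e+04


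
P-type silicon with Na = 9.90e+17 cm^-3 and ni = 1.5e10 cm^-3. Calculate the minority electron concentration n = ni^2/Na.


Step 1: Majority hole concentration p ≈ Na = 9.90e+17 cm^-3
Step 2: n = ni^2 / Na = (1.5e10)^2 / 9.90e+17
Step 3: n = 2.27e+02 cm^-3

2.27e+02


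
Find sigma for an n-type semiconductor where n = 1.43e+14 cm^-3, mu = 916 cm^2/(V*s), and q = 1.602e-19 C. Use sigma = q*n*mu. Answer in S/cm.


Step 1: sigma = q * n * mu
Step 2: sigma = 1.602e-19 * 1.43e+14 * 916
Step 3: sigma = 2.098e-02 S/cm

2.098e-02


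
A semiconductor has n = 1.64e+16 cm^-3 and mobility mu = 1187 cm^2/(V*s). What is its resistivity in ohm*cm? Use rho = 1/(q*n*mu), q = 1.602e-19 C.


Step 1: sigma = q * n * mu = 1.602e-19 * 1.64e+16 * 1187 = 3.11858e+00 S/cm
Step 2: rho = 1 / sigma = 1 / 3.11858e+00 = 0.3207 ohm*cm

0.3207


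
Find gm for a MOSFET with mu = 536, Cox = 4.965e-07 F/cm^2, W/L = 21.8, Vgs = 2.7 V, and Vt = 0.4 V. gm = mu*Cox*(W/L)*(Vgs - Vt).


Step 1: Vov = Vgs - Vt = 2.7 - 0.4 = 2.3 V
Step 2: gm = mu * Cox * (W/L) * Vov
Step 3: gm = 536 * 4.965e-07 * 21.8 * 2.3 = 1.33e-02 S

1.33e-02


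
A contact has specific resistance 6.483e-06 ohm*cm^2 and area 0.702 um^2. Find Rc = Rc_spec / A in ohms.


Step 1: Convert area to cm^2: 0.702 um^2 = 7.0200e-09 cm^2
Step 2: Rc = Rc_spec / A = 6.483e-06 / 7.0200e-09
Step 3: Rc = 9.24e+02 ohms

9.24e+02


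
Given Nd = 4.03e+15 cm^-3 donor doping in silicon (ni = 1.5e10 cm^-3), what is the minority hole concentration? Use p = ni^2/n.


Step 1: Since Nd >> ni, n ≈ Nd = 4.03e+15 cm^-3
Step 2: p = ni^2 / n = (1.5e10)^2 / 4.03e+15
Step 3: p = 2.25e20 / 4.03e+15 = 5.58e+04 cm^-3

5.58e+04


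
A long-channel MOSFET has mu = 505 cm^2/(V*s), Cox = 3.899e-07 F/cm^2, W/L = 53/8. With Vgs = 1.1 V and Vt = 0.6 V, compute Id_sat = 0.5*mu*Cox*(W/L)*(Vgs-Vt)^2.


Step 1: Overdrive voltage Vov = Vgs - Vt = 1.1 - 0.6 = 0.5 V
Step 2: W/L = 53/8 = 6.625
Step 3: Id = 0.5 * 505 * 3.899e-07 * 6.625 * 0.5^2
Step 4: Id = 1.63e-04 A

1.63e-04


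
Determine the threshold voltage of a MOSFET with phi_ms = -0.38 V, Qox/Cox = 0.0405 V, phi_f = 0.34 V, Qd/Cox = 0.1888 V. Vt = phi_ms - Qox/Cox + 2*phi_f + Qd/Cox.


Step 1: Vt = phi_ms - Qox/Cox + 2*phi_f + Qd/Cox
Step 2: Vt = -0.38 - 0.0405 + 2*0.34 + 0.1888
Step 3: Vt = -0.38 - 0.0405 + 0.68 + 0.1888
Step 4: Vt = 0.4483 V

0.4483


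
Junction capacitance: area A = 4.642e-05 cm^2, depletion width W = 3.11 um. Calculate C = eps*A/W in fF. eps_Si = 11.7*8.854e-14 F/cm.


Step 1: eps_Si = 11.7 * 8.854e-14 = 1.035918e-12 F/cm
Step 2: W in cm = 3.11 * 1e-4 = 3.11e-04 cm
Step 3: C = 1.035918e-12 * 4.642e-05 / 3.11e-04 = 1.546216e-13 F
Step 4: C = 154.62 fF

154.62


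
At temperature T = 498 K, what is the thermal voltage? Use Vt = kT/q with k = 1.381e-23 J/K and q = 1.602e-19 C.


Step 1: kT = 1.381e-23 * 498 = 6.87738e-21 J
Step 2: Vt = kT/q = 6.87738e-21 / 1.602e-19
Step 3: Vt = 0.04293 V

0.04293


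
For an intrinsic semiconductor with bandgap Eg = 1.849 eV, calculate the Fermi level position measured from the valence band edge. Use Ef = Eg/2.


Step 1: For an intrinsic semiconductor, the Fermi level sits at midgap.
Step 2: Ef = Eg / 2 = 1.849 / 2 = 0.9245 eV

0.9245


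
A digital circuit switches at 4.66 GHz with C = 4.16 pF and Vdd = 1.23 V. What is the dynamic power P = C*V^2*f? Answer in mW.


Step 1: V^2 = 1.23^2 = 1.5129 V^2
Step 2: P = C*V^2*f = 4.16e-12 F * 1.5129 * 4.66e9 Hz
Step 3: P = 2.932847424e-02 W
Step 4: P = 29.328 mW

29.328


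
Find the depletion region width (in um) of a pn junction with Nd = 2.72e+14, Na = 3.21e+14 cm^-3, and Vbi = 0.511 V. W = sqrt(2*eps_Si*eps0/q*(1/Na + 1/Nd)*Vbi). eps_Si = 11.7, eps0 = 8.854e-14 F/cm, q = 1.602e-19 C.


Step 1: 1/Na + 1/Nd = 1/3.21e+14 + 1/2.72e+14 = 6.79174e-15
Step 2: 2*eps*eps0/q = 2*11.7*8.854e-14/1.602e-19 = 1.293281e+07
Step 3: W^2 = 1.293281e+07 * 6.79174e-15 * 0.511 = 4.48843e-08
Step 4: W = sqrt(4.48843e-08) = 2.119e-04 cm = 2.119 um

2.119


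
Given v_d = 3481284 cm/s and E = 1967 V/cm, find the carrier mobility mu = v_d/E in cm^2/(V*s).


Step 1: mu = v_d / E
Step 2: mu = 3481284 / 1967
Step 3: mu = 1769.84 cm^2/(V*s)

1769.84


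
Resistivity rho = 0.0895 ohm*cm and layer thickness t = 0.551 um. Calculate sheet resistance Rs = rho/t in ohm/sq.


Step 1: Convert thickness to cm: t = 0.551 um = 5.5100e-05 cm
Step 2: Rs = rho / t = 0.0895 / 5.5100e-05
Step 3: Rs = 1624.3 ohm/sq

1624.3


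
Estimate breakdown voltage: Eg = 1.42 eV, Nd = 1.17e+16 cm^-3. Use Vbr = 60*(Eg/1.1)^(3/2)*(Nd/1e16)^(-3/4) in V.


Step 1: Eg/1.1 = 1.42/1.1 = 1.290909
Step 2: (Eg/1.1)^1.5 = 1.290909^1.5 = 1.466707
Step 3: (Nd/1e16)^(-0.75) = (1.17)^(-0.75) = 0.888916
Step 4: Vbr = 60 * 1.466707 * 0.888916 = 78.2 V

78.2


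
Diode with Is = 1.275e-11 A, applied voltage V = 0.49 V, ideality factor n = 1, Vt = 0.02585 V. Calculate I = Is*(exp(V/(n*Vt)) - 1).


Step 1: V/(n*Vt) = 0.49/(1*0.02585) = 18.9555
Step 2: exp(18.9555) = 1.7071e+08
Step 3: I = 1.275e-11 * (1.7071e+08 - 1) = 2.18e-03 A

2.18e-03


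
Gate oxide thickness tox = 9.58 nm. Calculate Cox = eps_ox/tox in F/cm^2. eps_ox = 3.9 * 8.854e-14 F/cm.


Step 1: eps_ox = 3.9 * 8.854e-14 = 3.45306e-13 F/cm
Step 2: tox in cm = 9.58 nm * 1e-7 = 9.5800e-07 cm
Step 3: Cox = 3.45306e-13 / 9.5800e-07 = 3.60e-07 F/cm^2

3.60e-07


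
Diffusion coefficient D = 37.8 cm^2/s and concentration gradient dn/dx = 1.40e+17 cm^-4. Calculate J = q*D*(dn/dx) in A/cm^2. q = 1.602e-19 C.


Step 1: J = q * D * (dn/dx)
Step 2: J = 1.602e-19 * 37.8 * 1.40e+17
Step 3: J = 8.48e-01 A/cm^2

8.48e-01


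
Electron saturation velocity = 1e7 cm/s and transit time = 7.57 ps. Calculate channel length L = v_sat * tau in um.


Step 1: tau in seconds = 7.57 ps * 1e-12 = 7.5700e-12 s
Step 2: L = v_sat * tau = 1e7 * 7.5700e-12 = 7.5700e-05 cm
Step 3: L in um = 7.5700e-05 * 1e4 = 0.757 um

0.757


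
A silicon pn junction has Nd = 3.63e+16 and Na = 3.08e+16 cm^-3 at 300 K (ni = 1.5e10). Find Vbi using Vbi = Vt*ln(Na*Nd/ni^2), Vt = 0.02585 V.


Step 1: Compute Na*Nd/ni^2 = 3.08e+16 * 3.63e+16 / (1.5e10)^2 = 4.9691e+12
Step 2: ln(4.9691e+12) = 29.2343
Step 3: Vbi = 0.02585 * 29.2343 = 0.756 V

0.756


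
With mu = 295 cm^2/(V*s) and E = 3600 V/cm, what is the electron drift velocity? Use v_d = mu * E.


Step 1: v_d = mu * E
Step 2: v_d = 295 * 3600 = 1062000
Step 3: v_d = 1.06e+06 cm/s

1.06e+06


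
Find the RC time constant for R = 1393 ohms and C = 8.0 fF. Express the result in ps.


Step 1: tau = R * C
Step 2: tau = 1393 * 8.0 fF = 1393 * 8.0e-15 F
Step 3: tau = 1.1144e-11 s = 11.144 ps

11.144


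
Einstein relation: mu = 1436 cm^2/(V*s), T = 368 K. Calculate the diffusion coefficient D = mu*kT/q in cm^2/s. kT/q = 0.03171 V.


Step 1: D = mu * (kT/q)
Step 2: D = 1436 * 0.03171
Step 3: D = 45.54 cm^2/s

45.54


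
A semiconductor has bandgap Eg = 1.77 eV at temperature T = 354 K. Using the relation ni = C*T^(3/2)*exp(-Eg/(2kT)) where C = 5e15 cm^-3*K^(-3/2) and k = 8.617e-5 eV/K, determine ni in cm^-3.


Step 1: Compute kT = 8.617e-5 * 354 = 0.03050418 eV
Step 2: Exponent = -Eg/(2kT) = -1.77/(2*0.03050418) = -29.01242
Step 3: T^(3/2) = 354^1.5 = 6660.47
Step 4: ni = 5e15 * 6660.47 * exp(-29.01242) = 8.37e+06 cm^-3

8.37e+06


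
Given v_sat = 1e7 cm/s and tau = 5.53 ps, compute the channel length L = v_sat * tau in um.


Step 1: tau in seconds = 5.53 ps * 1e-12 = 5.5300e-12 s
Step 2: L = v_sat * tau = 1e7 * 5.5300e-12 = 5.5300e-05 cm
Step 3: L in um = 5.5300e-05 * 1e4 = 0.553 um

0.553


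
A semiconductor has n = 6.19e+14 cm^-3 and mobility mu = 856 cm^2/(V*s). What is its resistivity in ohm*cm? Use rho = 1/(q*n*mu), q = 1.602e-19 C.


Step 1: sigma = q * n * mu = 1.602e-19 * 6.19e+14 * 856 = 8.48842e-02 S/cm
Step 2: rho = 1 / sigma = 1 / 8.48842e-02 = 11.78 ohm*cm

11.78


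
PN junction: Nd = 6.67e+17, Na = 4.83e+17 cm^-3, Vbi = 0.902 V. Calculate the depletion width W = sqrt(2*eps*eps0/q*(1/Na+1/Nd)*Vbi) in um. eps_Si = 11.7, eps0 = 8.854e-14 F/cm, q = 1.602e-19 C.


Step 1: 1/Na + 1/Nd = 1/4.83e+17 + 1/6.67e+17 = 3.56964e-18
Step 2: 2*eps*eps0/q = 2*11.7*8.854e-14/1.602e-19 = 1.293281e+07
Step 3: W^2 = 1.293281e+07 * 3.56964e-18 * 0.902 = 4.16413e-11
Step 4: W = sqrt(4.16413e-11) = 6.453e-06 cm = 0.06453 um

0.06453


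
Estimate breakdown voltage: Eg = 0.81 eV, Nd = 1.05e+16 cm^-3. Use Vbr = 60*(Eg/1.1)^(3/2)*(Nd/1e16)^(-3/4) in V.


Step 1: Eg/1.1 = 0.81/1.1 = 0.736364
Step 2: (Eg/1.1)^1.5 = 0.736364^1.5 = 0.631886
Step 3: (Nd/1e16)^(-0.75) = (1.05)^(-0.75) = 0.964069
Step 4: Vbr = 60 * 0.631886 * 0.964069 = 36.6 V

36.6


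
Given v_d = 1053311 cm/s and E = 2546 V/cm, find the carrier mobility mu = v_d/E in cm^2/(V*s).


Step 1: mu = v_d / E
Step 2: mu = 1053311 / 2546
Step 3: mu = 413.71 cm^2/(V*s)

413.71


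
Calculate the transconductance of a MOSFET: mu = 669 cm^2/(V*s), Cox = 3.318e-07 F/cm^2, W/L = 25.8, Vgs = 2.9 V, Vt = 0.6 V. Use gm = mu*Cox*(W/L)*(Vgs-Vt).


Step 1: Vov = Vgs - Vt = 2.9 - 0.6 = 2.3 V
Step 2: gm = mu * Cox * (W/L) * Vov
Step 3: gm = 669 * 3.318e-07 * 25.8 * 2.3 = 1.32e-02 S

1.32e-02


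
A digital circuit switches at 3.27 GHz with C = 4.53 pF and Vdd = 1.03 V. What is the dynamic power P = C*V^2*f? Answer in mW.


Step 1: V^2 = 1.03^2 = 1.0609 V^2
Step 2: P = C*V^2*f = 4.53e-12 F * 1.0609 * 3.27e9 Hz
Step 3: P = 1.571521779e-02 W
Step 4: P = 15.715 mW

15.715


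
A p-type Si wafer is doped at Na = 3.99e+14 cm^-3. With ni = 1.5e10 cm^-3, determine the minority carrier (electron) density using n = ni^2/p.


Step 1: Majority hole concentration p ≈ Na = 3.99e+14 cm^-3
Step 2: n = ni^2 / Na = (1.5e10)^2 / 3.99e+14
Step 3: n = 5.64e+05 cm^-3

5.64e+05


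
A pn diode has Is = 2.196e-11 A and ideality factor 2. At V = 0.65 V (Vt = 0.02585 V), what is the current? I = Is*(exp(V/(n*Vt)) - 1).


Step 1: V/(n*Vt) = 0.65/(2*0.02585) = 12.5725
Step 2: exp(12.5725) = 2.8851e+05
Step 3: I = 2.196e-11 * (2.8851e+05 - 1) = 6.34e-06 A

6.34e-06


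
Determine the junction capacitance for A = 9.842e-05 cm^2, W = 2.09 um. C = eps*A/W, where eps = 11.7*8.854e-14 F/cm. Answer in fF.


Step 1: eps_Si = 11.7 * 8.854e-14 = 1.035918e-12 F/cm
Step 2: W in cm = 2.09 * 1e-4 = 2.09e-04 cm
Step 3: C = 1.035918e-12 * 9.842e-05 / 2.09e-04 = 4.878232e-13 F
Step 4: C = 487.82 fF

487.82


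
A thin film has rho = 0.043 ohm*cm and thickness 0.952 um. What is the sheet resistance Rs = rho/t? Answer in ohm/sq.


Step 1: Convert thickness to cm: t = 0.952 um = 9.5200e-05 cm
Step 2: Rs = rho / t = 0.043 / 9.5200e-05
Step 3: Rs = 451.7 ohm/sq

451.7


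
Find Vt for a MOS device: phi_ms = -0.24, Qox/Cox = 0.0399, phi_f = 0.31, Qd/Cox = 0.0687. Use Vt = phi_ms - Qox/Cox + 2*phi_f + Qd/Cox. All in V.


Step 1: Vt = phi_ms - Qox/Cox + 2*phi_f + Qd/Cox
Step 2: Vt = -0.24 - 0.0399 + 2*0.31 + 0.0687
Step 3: Vt = -0.24 - 0.0399 + 0.62 + 0.0687
Step 4: Vt = 0.4088 V

0.4088


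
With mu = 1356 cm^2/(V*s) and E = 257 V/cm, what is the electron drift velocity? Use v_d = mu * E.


Step 1: v_d = mu * E
Step 2: v_d = 1356 * 257 = 348492
Step 3: v_d = 3.48e+05 cm/s

3.48e+05


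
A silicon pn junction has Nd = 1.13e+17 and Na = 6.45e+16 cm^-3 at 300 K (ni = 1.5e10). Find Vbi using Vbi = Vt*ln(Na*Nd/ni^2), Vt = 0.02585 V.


Step 1: Compute Na*Nd/ni^2 = 6.45e+16 * 1.13e+17 / (1.5e10)^2 = 3.2393e+13
Step 2: ln(3.2393e+13) = 31.1090
Step 3: Vbi = 0.02585 * 31.1090 = 0.804 V

0.804


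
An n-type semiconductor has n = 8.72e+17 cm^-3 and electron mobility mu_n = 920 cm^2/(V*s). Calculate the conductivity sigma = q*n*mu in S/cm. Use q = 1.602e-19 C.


Step 1: sigma = q * n * mu
Step 2: sigma = 1.602e-19 * 8.72e+17 * 920
Step 3: sigma = 1.285e+02 S/cm

1.285e+02


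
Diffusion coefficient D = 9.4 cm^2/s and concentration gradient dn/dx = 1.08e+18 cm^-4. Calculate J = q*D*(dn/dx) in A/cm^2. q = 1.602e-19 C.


Step 1: J = q * D * (dn/dx)
Step 2: J = 1.602e-19 * 9.4 * 1.08e+18
Step 3: J = 1.63e+00 A/cm^2

1.63e+00


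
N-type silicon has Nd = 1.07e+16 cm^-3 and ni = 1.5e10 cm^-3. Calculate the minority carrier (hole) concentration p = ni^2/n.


Step 1: Since Nd >> ni, n ≈ Nd = 1.07e+16 cm^-3
Step 2: p = ni^2 / n = (1.5e10)^2 / 1.07e+16
Step 3: p = 2.25e20 / 1.07e+16 = 2.10e+04 cm^-3

2.10e+04


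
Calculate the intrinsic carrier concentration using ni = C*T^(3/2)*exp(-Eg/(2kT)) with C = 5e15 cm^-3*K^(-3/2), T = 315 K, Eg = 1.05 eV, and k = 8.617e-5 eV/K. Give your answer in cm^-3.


Step 1: Compute kT = 8.617e-5 * 315 = 0.02714355 eV
Step 2: Exponent = -Eg/(2kT) = -1.05/(2*0.02714355) = -19.34161
Step 3: T^(3/2) = 315^1.5 = 5590.70
Step 4: ni = 5e15 * 5590.70 * exp(-19.34161) = 1.11e+11 cm^-3

1.11e+11


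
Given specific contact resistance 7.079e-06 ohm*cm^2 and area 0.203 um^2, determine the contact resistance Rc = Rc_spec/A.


Step 1: Convert area to cm^2: 0.203 um^2 = 2.0300e-09 cm^2
Step 2: Rc = Rc_spec / A = 7.079e-06 / 2.0300e-09
Step 3: Rc = 3.49e+03 ohms

3.49e+03


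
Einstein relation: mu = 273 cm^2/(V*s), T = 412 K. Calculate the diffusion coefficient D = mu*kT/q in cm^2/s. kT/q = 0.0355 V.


Step 1: D = mu * (kT/q)
Step 2: D = 273 * 0.0355
Step 3: D = 9.69 cm^2/s

9.69


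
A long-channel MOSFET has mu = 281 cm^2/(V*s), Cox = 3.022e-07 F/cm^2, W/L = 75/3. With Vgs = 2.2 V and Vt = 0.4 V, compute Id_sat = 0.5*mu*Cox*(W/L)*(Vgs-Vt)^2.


Step 1: Overdrive voltage Vov = Vgs - Vt = 2.2 - 0.4 = 1.8 V
Step 2: W/L = 75/3 = 25
Step 3: Id = 0.5 * 281 * 3.022e-07 * 25 * 1.8^2
Step 4: Id = 3.44e-03 A

3.44e-03
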